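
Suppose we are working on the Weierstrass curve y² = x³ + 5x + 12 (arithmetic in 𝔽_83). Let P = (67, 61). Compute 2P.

tangent at (67, 61): λ = (3·67² + 5)/(2·61) ≡ 26/39. 39⁻¹ ≡ 66 (mod 83), so λ ≡ 26·66 ≡ 56.
  x = λ² - 67 - 67 = 3136 - 134 ≡ 14; y = λ·(67 - 14) - 61 ≡ 2. → (14, 2)

(14, 2)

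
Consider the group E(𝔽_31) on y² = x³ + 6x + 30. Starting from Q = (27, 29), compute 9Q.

Double-and-add on 9 = (1001)₂. Start with Q = (27, 29) for the leading 1-bit.
double: tangent at (27, 29): λ = (3·27² + 6)/(2·29) ≡ 23/27. 27⁻¹ ≡ 23 (mod 31) since 27·23 = 621 ≡ 1, so λ ≡ 23·23 ≡ 2.
  x = λ² - 27 - 27 = 4 - 54 ≡ 12; y = λ·(27 - 12) - 29 ≡ 1. → (12, 1)
double: tangent at (12, 1): λ = (3·12² + 6)/(2·1) ≡ 4/2. 2⁻¹ ≡ 16 (mod 31) since 2·16 = 32 ≡ 1, so λ ≡ 4·16 ≡ 2.
  x = λ² - 12 - 12 = 4 - 24 ≡ 11; y = λ·(12 - 11) - 1 ≡ 1. → (11, 1)
double: tangent at (11, 1): λ = (3·11² + 6)/(2·1) ≡ 28/2. 2⁻¹ ≡ 16 (mod 31), so λ ≡ 28·16 ≡ 14.
  x = λ² - 11 - 11 = 196 - 22 ≡ 19; y = λ·(11 - 19) - 1 ≡ 11. → (19, 11)
add Q: (19, 11) + (27, 29). λ = (29 - 11)/(27 - 19) ≡ 18/8 mod 31. 8⁻¹ ≡ 4 (mod 31) since 8·4 = 32 ≡ 1, so λ ≡ 10.
  x = λ² - 19 - 27 = 100 - 46 ≡ 23; y = λ·(19 - 23) - 11 ≡ 11. → (23, 11)

(23, 11)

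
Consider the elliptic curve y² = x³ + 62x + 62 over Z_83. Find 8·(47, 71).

Write P = (47, 71).
Repeated addition: build up to 8P.
2P: tangent at (47, 71): λ = (3·47² + 62)/(2·71) ≡ 49/59. 59⁻¹ ≡ 38 (mod 83), so λ ≡ 49·38 ≡ 36.
  x = λ² - 47 - 47 = 1296 - 94 ≡ 40; y = λ·(47 - 40) - 71 ≡ 15. → (40, 15)
3P: (40, 15) + (47, 71). λ = (71 - 15)/(47 - 40) ≡ 56/7 mod 83. 7⁻¹ ≡ 12 (mod 83), so λ ≡ 8.
  x = λ² - 40 - 47 = 64 - 87 ≡ 60; y = λ·(40 - 60) - 15 ≡ 74. → (60, 74)
4P: (60, 74) + (47, 71). λ = (71 - 74)/(47 - 60) ≡ 80/70 mod 83. 70⁻¹ ≡ 51 (mod 83) since 70·51 = 3570 ≡ 1, so λ ≡ 13.
  x = λ² - 60 - 47 = 169 - 107 ≡ 62; y = λ·(60 - 62) - 74 ≡ 66. → (62, 66)
5P: (62, 66) + (47, 71). λ = (71 - 66)/(47 - 62) ≡ 5/68 mod 83. 68⁻¹ ≡ 11 (mod 83), so λ ≡ 55.
  x = λ² - 62 - 47 = 3025 - 109 ≡ 11; y = λ·(62 - 11) - 66 ≡ 0. → (11, 0)
6P: (11, 0) + (47, 71). λ = (71 - 0)/(47 - 11) ≡ 71/36 mod 83. 36⁻¹ ≡ 30 (mod 83), so λ ≡ 55.
  x = λ² - 11 - 47 = 3025 - 58 ≡ 62; y = λ·(11 - 62) - 0 ≡ 17. → (62, 17)
7P: (62, 17) + (47, 71). λ = (71 - 17)/(47 - 62) ≡ 54/68 mod 83. 68⁻¹ ≡ 11 (mod 83) since 68·11 = 748 ≡ 1, so λ ≡ 13.
  x = λ² - 62 - 47 = 169 - 109 ≡ 60; y = λ·(62 - 60) - 17 ≡ 9. → (60, 9)
8P: (60, 9) + (47, 71). λ = (71 - 9)/(47 - 60) ≡ 62/70 mod 83. 70⁻¹ ≡ 51 (mod 83) since 70·51 = 3570 ≡ 1, so λ ≡ 8.
  x = λ² - 60 - 47 = 64 - 107 ≡ 40; y = λ·(60 - 40) - 9 ≡ 68. → (40, 68)

(40, 68)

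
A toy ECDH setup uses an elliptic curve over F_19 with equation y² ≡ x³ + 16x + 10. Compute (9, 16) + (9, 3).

O

The two points share x = 9 and their y-coordinates satisfy 16 + 3 ≡ 0 (mod 19), so they are inverses. Their sum is 𝒪.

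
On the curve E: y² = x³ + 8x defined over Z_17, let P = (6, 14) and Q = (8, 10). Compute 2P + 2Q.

First 2P:
Repeated addition: build up to 2P.
2P: tangent at (6, 14): λ = (3·6² + 8)/(2·14) ≡ 14/11. 11⁻¹ ≡ 14 (mod 17), so λ ≡ 14·14 ≡ 9.
  x = λ² - 6 - 6 = 81 - 12 ≡ 1; y = λ·(6 - 1) - 14 ≡ 14. → (1, 14)
2P = (1, 14).
Next 2Q:
Repeated addition: build up to 2Q.
2Q: tangent at (8, 10): λ = (3·8² + 8)/(2·10) ≡ 13/3. 3⁻¹ ≡ 6 (mod 17), so λ ≡ 13·6 ≡ 10.
  x = λ² - 8 - 8 = 100 - 16 ≡ 16; y = λ·(8 - 16) - 10 ≡ 12. → (16, 12)
2Q = (16, 12).
Finally 2P + 2Q:
(1, 14) + (16, 12). λ = (12 - 14)/(16 - 1) ≡ 15/15 mod 17. 15⁻¹ ≡ 8 (mod 17), so λ ≡ 1.
  x = λ² - 1 - 16 = 1 - 17 ≡ 1; y = λ·(1 - 1) - 14 ≡ 3. → (1, 3)

(1, 3)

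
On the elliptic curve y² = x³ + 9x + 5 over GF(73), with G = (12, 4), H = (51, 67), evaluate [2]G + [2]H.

First 2G:
Repeated addition: build up to 2G.
2G: tangent at (12, 4): λ = (3·12² + 9)/(2·4) ≡ 3/8. 8⁻¹ ≡ 64 (mod 73) since 8·64 = 512 ≡ 1, so λ ≡ 3·64 ≡ 46.
  x = λ² - 12 - 12 = 2116 - 24 ≡ 48; y = λ·(12 - 48) - 4 ≡ 19. → (48, 19)
2G = (48, 19).
Next 2H:
Repeated addition: build up to 2H.
2H: tangent at (51, 67): λ = (3·51² + 9)/(2·67) ≡ 1/61. 61⁻¹ ≡ 6 (mod 73) since 61·6 = 366 ≡ 1, so λ ≡ 1·6 ≡ 6.
  x = λ² - 51 - 51 = 36 - 102 ≡ 7; y = λ·(51 - 7) - 67 ≡ 51. → (7, 51)
2H = (7, 51).
Finally 2G + 2H:
(48, 19) + (7, 51). λ = (51 - 19)/(7 - 48) ≡ 32/32 mod 73. 32⁻¹ ≡ 16 (mod 73), so λ ≡ 1.
  x = λ² - 48 - 7 = 1 - 55 ≡ 19; y = λ·(48 - 19) - 19 ≡ 10. → (19, 10)

(19, 10)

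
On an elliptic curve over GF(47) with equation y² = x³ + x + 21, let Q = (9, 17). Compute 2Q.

(0, 31)

tangent at (9, 17): λ = (3·9² + 1)/(2·17) ≡ 9/34. 34⁻¹ ≡ 18 (mod 47), so λ ≡ 9·18 ≡ 21.
  x = λ² - 9 - 9 = 441 - 18 ≡ 0; y = λ·(9 - 0) - 17 ≡ 31. → (0, 31)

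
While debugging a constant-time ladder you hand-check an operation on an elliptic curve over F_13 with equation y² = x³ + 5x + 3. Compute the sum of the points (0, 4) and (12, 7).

(0, 4) + (12, 7). λ = (7 - 4)/(12 - 0) ≡ 3/12 mod 13. 12⁻¹ ≡ 12 (mod 13) since 12·12 = 144 ≡ 1, so λ ≡ 10.
  x = λ² - 0 - 12 = 100 - 12 ≡ 10; y = λ·(0 - 10) - 4 ≡ 0. → (10, 0)

(10, 0)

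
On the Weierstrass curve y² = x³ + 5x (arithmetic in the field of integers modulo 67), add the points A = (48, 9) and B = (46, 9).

(48, 9) + (46, 9). λ = (9 - 9)/(46 - 48) ≡ 0/65 mod 67. 65⁻¹ ≡ 33 (mod 67) since 65·33 = 2145 ≡ 1, so λ ≡ 0.
  x = λ² - 48 - 46 = 0 - 94 ≡ 40; y = λ·(48 - 40) - 9 ≡ 58. → (40, 58)

(40, 58)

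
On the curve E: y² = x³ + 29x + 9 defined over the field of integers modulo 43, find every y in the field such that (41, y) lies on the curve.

x³ + 29x + 9 = 70119 ≡ 29 (mod 43).
29 is a non-residue mod 43; no y exists.

none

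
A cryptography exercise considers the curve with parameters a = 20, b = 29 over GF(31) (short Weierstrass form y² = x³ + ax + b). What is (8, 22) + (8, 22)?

tangent at (8, 22): λ = (3·8² + 20)/(2·22) ≡ 26/13. 13⁻¹ ≡ 12 (mod 31), so λ ≡ 26·12 ≡ 2.
  x = λ² - 8 - 8 = 4 - 16 ≡ 19; y = λ·(8 - 19) - 22 ≡ 18. → (19, 18)

(19, 18)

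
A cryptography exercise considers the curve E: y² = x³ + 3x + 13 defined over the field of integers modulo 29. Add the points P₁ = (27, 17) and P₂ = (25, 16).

(27, 17) + (25, 16). λ = (16 - 17)/(25 - 27) ≡ 28/27 mod 29. 27⁻¹ ≡ 14 (mod 29), so λ ≡ 15.
  x = λ² - 27 - 25 = 225 - 52 ≡ 28; y = λ·(27 - 28) - 17 ≡ 26. → (28, 26)

(28, 26)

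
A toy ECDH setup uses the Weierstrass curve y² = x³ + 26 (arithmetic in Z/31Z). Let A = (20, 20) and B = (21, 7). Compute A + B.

(20, 20) + (21, 7). λ = (7 - 20)/(21 - 20) ≡ 18/1 mod 31. 1⁻¹ ≡ 1 (mod 31) since 1·1 = 1 ≡ 1, so λ ≡ 18.
  x = λ² - 20 - 21 = 324 - 41 ≡ 4; y = λ·(20 - 4) - 20 ≡ 20. → (4, 20)

(4, 20)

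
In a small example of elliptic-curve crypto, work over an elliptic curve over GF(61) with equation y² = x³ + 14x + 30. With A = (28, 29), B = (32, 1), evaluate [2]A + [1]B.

(58, 12)

First 2A:
Repeated addition: build up to 2A.
2A: tangent at (28, 29): λ = (3·28² + 14)/(2·29) ≡ 48/58. 58⁻¹ ≡ 20 (mod 61) since 58·20 = 1160 ≡ 1, so λ ≡ 48·20 ≡ 45.
  x = λ² - 28 - 28 = 2025 - 56 ≡ 17; y = λ·(28 - 17) - 29 ≡ 39. → (17, 39)
2A = (17, 39).
Finally 2A + B:
(17, 39) + (32, 1). λ = (1 - 39)/(32 - 17) ≡ 23/15 mod 61. 15⁻¹ ≡ 57 (mod 61), so λ ≡ 30.
  x = λ² - 17 - 32 = 900 - 49 ≡ 58; y = λ·(17 - 58) - 39 ≡ 12. → (58, 12)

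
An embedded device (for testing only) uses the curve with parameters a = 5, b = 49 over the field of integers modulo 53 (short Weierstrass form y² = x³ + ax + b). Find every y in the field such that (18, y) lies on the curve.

x³ + 5x + 49 = 5971 ≡ 35 (mod 53).
35 is a non-residue mod 53; no y exists.

none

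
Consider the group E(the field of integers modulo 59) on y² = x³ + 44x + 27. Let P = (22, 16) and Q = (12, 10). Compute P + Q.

(23, 7)

(22, 16) + (12, 10). λ = (10 - 16)/(12 - 22) ≡ 53/49 mod 59. 49⁻¹ ≡ 53 (mod 59), so λ ≡ 36.
  x = λ² - 22 - 12 = 1296 - 34 ≡ 23; y = λ·(22 - 23) - 16 ≡ 7. → (23, 7)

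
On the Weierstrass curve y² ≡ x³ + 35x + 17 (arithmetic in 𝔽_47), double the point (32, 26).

tangent at (32, 26): λ = (3·32² + 35)/(2·26) ≡ 5/5. 5⁻¹ ≡ 19 (mod 47), so λ ≡ 5·19 ≡ 1.
  x = λ² - 32 - 32 = 1 - 64 ≡ 31; y = λ·(32 - 31) - 26 ≡ 22. → (31, 22)

(31, 22)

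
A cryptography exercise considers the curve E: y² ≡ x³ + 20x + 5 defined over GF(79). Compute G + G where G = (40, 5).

tangent at (40, 5): λ = (3·40² + 20)/(2·5) ≡ 1/10. 10⁻¹ ≡ 8 (mod 79) since 10·8 = 80 ≡ 1, so λ ≡ 1·8 ≡ 8.
  x = λ² - 40 - 40 = 64 - 80 ≡ 63; y = λ·(40 - 63) - 5 ≡ 48. → (63, 48)

(63, 48)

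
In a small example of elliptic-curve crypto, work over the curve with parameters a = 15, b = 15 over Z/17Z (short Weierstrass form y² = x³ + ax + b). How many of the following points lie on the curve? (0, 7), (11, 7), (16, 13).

3

(0, 7): 7² ≡ 15, rhs ≡ 15 → on.
(11, 7): 7² ≡ 15, rhs ≡ 15 → on.
(16, 13): 13² ≡ 16, rhs ≡ 16 → on.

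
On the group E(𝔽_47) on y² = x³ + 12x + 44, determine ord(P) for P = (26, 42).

2P: tangent at (26, 42): λ = (3·26² + 12)/(2·42) ≡ 19/37. 37⁻¹ ≡ 14 (mod 47) since 37·14 = 518 ≡ 1, so λ ≡ 19·14 ≡ 31.
  x = λ² - 26 - 26 = 961 - 52 ≡ 16; y = λ·(26 - 16) - 42 ≡ 33. → (16, 33)
3P: (16, 33) + (26, 42). λ = (42 - 33)/(26 - 16) ≡ 9/10 mod 47. 10⁻¹ ≡ 33 (mod 47), so λ ≡ 15.
  x = λ² - 16 - 26 = 225 - 42 ≡ 42; y = λ·(16 - 42) - 33 ≡ 0. → (42, 0)
4P: (42, 0) + (26, 42). λ = (42 - 0)/(26 - 42) ≡ 42/31 mod 47. 31⁻¹ ≡ 44 (mod 47), so λ ≡ 15.
  x = λ² - 42 - 26 = 225 - 68 ≡ 16; y = λ·(42 - 16) - 0 ≡ 14. → (16, 14)
5P: (16, 14) + (26, 42). λ = (42 - 14)/(26 - 16) ≡ 28/10 mod 47. 10⁻¹ ≡ 33 (mod 47) since 10·33 = 330 ≡ 1, so λ ≡ 31.
  x = λ² - 16 - 26 = 961 - 42 ≡ 26; y = λ·(16 - 26) - 14 ≡ 5. → (26, 5)
6P: (26, 5) + (26, 42): same x and y₁ ≡ -y₂, so the sum is O.
6P = O, so the order is 6.

6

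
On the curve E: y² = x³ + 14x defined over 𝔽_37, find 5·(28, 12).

Write Q = (28, 12).
Double-and-add on 5 = (101)₂. Start with Q = (28, 12) for the leading 1-bit.
double: tangent at (28, 12): λ = (3·28² + 14)/(2·12) ≡ 35/24. 24⁻¹ ≡ 17 (mod 37) since 24·17 = 408 ≡ 1, so λ ≡ 35·17 ≡ 3.
  x = λ² - 28 - 28 = 9 - 56 ≡ 27; y = λ·(28 - 27) - 12 ≡ 28. → (27, 28)
double: tangent at (27, 28): λ = (3·27² + 14)/(2·28) ≡ 18/19. 19⁻¹ ≡ 2 (mod 37), so λ ≡ 18·2 ≡ 36.
  x = λ² - 27 - 27 = 1296 - 54 ≡ 21; y = λ·(27 - 21) - 28 ≡ 3. → (21, 3)
add Q: (21, 3) + (28, 12). λ = (12 - 3)/(28 - 21) ≡ 9/7 mod 37. 7⁻¹ ≡ 16 (mod 37), so λ ≡ 33.
  x = λ² - 21 - 28 = 1089 - 49 ≡ 4; y = λ·(21 - 4) - 3 ≡ 3. → (4, 3)

(4, 3)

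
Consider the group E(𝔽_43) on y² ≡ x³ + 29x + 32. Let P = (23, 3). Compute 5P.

Double-and-add on 5 = (101)₂. Start with P = (23, 3) for the leading 1-bit.
double: tangent at (23, 3): λ = (3·23² + 29)/(2·3) ≡ 25/6. 6⁻¹ ≡ 36 (mod 43), so λ ≡ 25·36 ≡ 40.
  x = λ² - 23 - 23 = 1600 - 46 ≡ 6; y = λ·(23 - 6) - 3 ≡ 32. → (6, 32)
double: tangent at (6, 32): λ = (3·6² + 29)/(2·32) ≡ 8/21. 21⁻¹ ≡ 41 (mod 43) since 21·41 = 861 ≡ 1, so λ ≡ 8·41 ≡ 27.
  x = λ² - 6 - 6 = 729 - 12 ≡ 29; y = λ·(6 - 29) - 32 ≡ 35. → (29, 35)
add P: (29, 35) + (23, 3). λ = (3 - 35)/(23 - 29) ≡ 11/37 mod 43. 37⁻¹ ≡ 7 (mod 43), so λ ≡ 34.
  x = λ² - 29 - 23 = 1156 - 52 ≡ 29; y = λ·(29 - 29) - 35 ≡ 8. → (29, 8)

(29, 8)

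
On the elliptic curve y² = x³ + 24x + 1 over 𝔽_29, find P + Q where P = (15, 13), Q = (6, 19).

(2, 17)

(15, 13) + (6, 19). λ = (19 - 13)/(6 - 15) ≡ 6/20 mod 29. 20⁻¹ ≡ 16 (mod 29), so λ ≡ 9.
  x = λ² - 15 - 6 = 81 - 21 ≡ 2; y = λ·(15 - 2) - 13 ≡ 17. → (2, 17)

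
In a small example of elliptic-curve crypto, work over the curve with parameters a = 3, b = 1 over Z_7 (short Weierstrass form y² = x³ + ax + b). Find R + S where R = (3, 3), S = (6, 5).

(0, 6)

(3, 3) + (6, 5). λ = (5 - 3)/(6 - 3) ≡ 2/3 mod 7. 3⁻¹ ≡ 5 (mod 7) since 3·5 = 15 ≡ 1, so λ ≡ 3.
  x = λ² - 3 - 6 = 9 - 9 ≡ 0; y = λ·(3 - 0) - 3 ≡ 6. → (0, 6)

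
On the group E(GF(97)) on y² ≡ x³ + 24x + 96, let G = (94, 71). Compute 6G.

Repeated addition: build up to 6G.
2G: tangent at (94, 71): λ = (3·94² + 24)/(2·71) ≡ 51/45. 45⁻¹ ≡ 69 (mod 97) since 45·69 = 3105 ≡ 1, so λ ≡ 51·69 ≡ 27.
  x = λ² - 94 - 94 = 729 - 188 ≡ 56; y = λ·(94 - 56) - 71 ≡ 82. → (56, 82)
3G: (56, 82) + (94, 71). λ = (71 - 82)/(94 - 56) ≡ 86/38 mod 97. 38⁻¹ ≡ 23 (mod 97) since 38·23 = 874 ≡ 1, so λ ≡ 38.
  x = λ² - 56 - 94 = 1444 - 150 ≡ 33; y = λ·(56 - 33) - 82 ≡ 16. → (33, 16)
4G: (33, 16) + (94, 71). λ = (71 - 16)/(94 - 33) ≡ 55/61 mod 97. 61⁻¹ ≡ 35 (mod 97), so λ ≡ 82.
  x = λ² - 33 - 94 = 6724 - 127 ≡ 1; y = λ·(33 - 1) - 16 ≡ 86. → (1, 86)
5G: (1, 86) + (94, 71). λ = (71 - 86)/(94 - 1) ≡ 82/93 mod 97. 93⁻¹ ≡ 24 (mod 97), so λ ≡ 28.
  x = λ² - 1 - 94 = 784 - 95 ≡ 10; y = λ·(1 - 10) - 86 ≡ 50. → (10, 50)
6G: (10, 50) + (94, 71). λ = (71 - 50)/(94 - 10) ≡ 21/84 mod 97. 84⁻¹ ≡ 82 (mod 97), so λ ≡ 73.
  x = λ² - 10 - 94 = 5329 - 104 ≡ 84; y = λ·(10 - 84) - 50 ≡ 77. → (84, 77)

(84, 77)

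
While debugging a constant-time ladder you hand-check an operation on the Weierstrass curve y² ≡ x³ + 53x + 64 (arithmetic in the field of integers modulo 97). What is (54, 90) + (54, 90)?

tangent at (54, 90): λ = (3·54² + 53)/(2·90) ≡ 71/83. 83⁻¹ ≡ 90 (mod 97) since 83·90 = 7470 ≡ 1, so λ ≡ 71·90 ≡ 85.
  x = λ² - 54 - 54 = 7225 - 108 ≡ 36; y = λ·(54 - 36) - 90 ≡ 82. → (36, 82)

(36, 82)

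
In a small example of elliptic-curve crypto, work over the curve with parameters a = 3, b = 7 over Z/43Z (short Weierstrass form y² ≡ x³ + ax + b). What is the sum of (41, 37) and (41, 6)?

O

The two points share x = 41 and their y-coordinates satisfy 37 + 6 ≡ 0 (mod 43), so they are inverses. Their sum is the point at infinity.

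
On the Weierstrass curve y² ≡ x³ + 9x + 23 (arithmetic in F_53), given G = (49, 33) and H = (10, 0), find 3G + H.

(8, 17)

First 3G:
Repeated addition: build up to 3G.
2G: tangent at (49, 33): λ = (3·49² + 9)/(2·33) ≡ 4/13. 13⁻¹ ≡ 49 (mod 53) since 13·49 = 637 ≡ 1, so λ ≡ 4·49 ≡ 37.
  x = λ² - 49 - 49 = 1369 - 98 ≡ 52; y = λ·(49 - 52) - 33 ≡ 15. → (52, 15)
3G: (52, 15) + (49, 33). λ = (33 - 15)/(49 - 52) ≡ 18/50 mod 53. 50⁻¹ ≡ 35 (mod 53), so λ ≡ 47.
  x = λ² - 52 - 49 = 2209 - 101 ≡ 41; y = λ·(52 - 41) - 15 ≡ 25. → (41, 25)
3G = (41, 25).
Finally 3G + H:
(41, 25) + (10, 0). λ = (0 - 25)/(10 - 41) ≡ 28/22 mod 53. 22⁻¹ ≡ 41 (mod 53) since 22·41 = 902 ≡ 1, so λ ≡ 35.
  x = λ² - 41 - 10 = 1225 - 51 ≡ 8; y = λ·(41 - 8) - 25 ≡ 17. → (8, 17)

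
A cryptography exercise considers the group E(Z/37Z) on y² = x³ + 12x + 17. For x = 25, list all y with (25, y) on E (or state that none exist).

none

x³ + 12x + 17 = 15942 ≡ 32 (mod 37).
32 is a non-residue mod 37; no y exists.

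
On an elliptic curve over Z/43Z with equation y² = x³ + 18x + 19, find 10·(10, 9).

(3, 10)

Write P = (10, 9).
Double-and-add on 10 = (1010)₂. Start with P = (10, 9) for the leading 1-bit.
double: tangent at (10, 9): λ = (3·10² + 18)/(2·9) ≡ 17/18. 18⁻¹ ≡ 12 (mod 43) since 18·12 = 216 ≡ 1, so λ ≡ 17·12 ≡ 32.
  x = λ² - 10 - 10 = 1024 - 20 ≡ 15; y = λ·(10 - 15) - 9 ≡ 3. → (15, 3)
double: tangent at (15, 3): λ = (3·15² + 18)/(2·3) ≡ 5/6. 6⁻¹ ≡ 36 (mod 43), so λ ≡ 5·36 ≡ 8.
  x = λ² - 15 - 15 = 64 - 30 ≡ 34; y = λ·(15 - 34) - 3 ≡ 17. → (34, 17)
add P: (34, 17) + (10, 9). λ = (9 - 17)/(10 - 34) ≡ 35/19 mod 43. 19⁻¹ ≡ 34 (mod 43), so λ ≡ 29.
  x = λ² - 34 - 10 = 841 - 44 ≡ 23; y = λ·(34 - 23) - 17 ≡ 1. → (23, 1)
double: tangent at (23, 1): λ = (3·23² + 18)/(2·1) ≡ 14/2. 2⁻¹ ≡ 22 (mod 43) since 2·22 = 44 ≡ 1, so λ ≡ 14·22 ≡ 7.
  x = λ² - 23 - 23 = 49 - 46 ≡ 3; y = λ·(23 - 3) - 1 ≡ 10. → (3, 10)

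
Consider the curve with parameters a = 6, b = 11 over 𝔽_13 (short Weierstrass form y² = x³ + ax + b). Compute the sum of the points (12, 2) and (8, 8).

(12, 2) + (8, 8). λ = (8 - 2)/(8 - 12) ≡ 6/9 mod 13. 9⁻¹ ≡ 3 (mod 13) since 9·3 = 27 ≡ 1, so λ ≡ 5.
  x = λ² - 12 - 8 = 25 - 20 ≡ 5; y = λ·(12 - 5) - 2 ≡ 7. → (5, 7)

(5, 7)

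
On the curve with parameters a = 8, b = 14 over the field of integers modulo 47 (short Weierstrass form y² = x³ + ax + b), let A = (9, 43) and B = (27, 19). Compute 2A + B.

(29, 17)

First 2A:
Repeated addition: build up to 2A.
2A: tangent at (9, 43): λ = (3·9² + 8)/(2·43) ≡ 16/39. 39⁻¹ ≡ 41 (mod 47), so λ ≡ 16·41 ≡ 45.
  x = λ² - 9 - 9 = 2025 - 18 ≡ 33; y = λ·(9 - 33) - 43 ≡ 5. → (33, 5)
2A = (33, 5).
Finally 2A + B:
(33, 5) + (27, 19). λ = (19 - 5)/(27 - 33) ≡ 14/41 mod 47. 41⁻¹ ≡ 39 (mod 47) since 41·39 = 1599 ≡ 1, so λ ≡ 29.
  x = λ² - 33 - 27 = 841 - 60 ≡ 29; y = λ·(33 - 29) - 5 ≡ 17. → (29, 17)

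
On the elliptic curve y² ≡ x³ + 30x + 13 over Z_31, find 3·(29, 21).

Write Q = (29, 21).
Repeated addition: build up to 3Q.
2Q: tangent at (29, 21): λ = (3·29² + 30)/(2·21) ≡ 11/11. 11⁻¹ ≡ 17 (mod 31), so λ ≡ 11·17 ≡ 1.
  x = λ² - 29 - 29 = 1 - 58 ≡ 5; y = λ·(29 - 5) - 21 ≡ 3. → (5, 3)
3Q: (5, 3) + (29, 21). λ = (21 - 3)/(29 - 5) ≡ 18/24 mod 31. 24⁻¹ ≡ 22 (mod 31), so λ ≡ 24.
  x = λ² - 5 - 29 = 576 - 34 ≡ 15; y = λ·(5 - 15) - 3 ≡ 5. → (15, 5)

(15, 5)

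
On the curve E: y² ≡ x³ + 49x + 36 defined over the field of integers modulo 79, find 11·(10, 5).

Write Q = (10, 5).
Repeated addition: build up to 11Q.
2Q: tangent at (10, 5): λ = (3·10² + 49)/(2·5) ≡ 33/10. 10⁻¹ ≡ 8 (mod 79) since 10·8 = 80 ≡ 1, so λ ≡ 33·8 ≡ 27.
  x = λ² - 10 - 10 = 729 - 20 ≡ 77; y = λ·(10 - 77) - 5 ≡ 3. → (77, 3)
3Q: (77, 3) + (10, 5). λ = (5 - 3)/(10 - 77) ≡ 2/12 mod 79. 12⁻¹ ≡ 33 (mod 79), so λ ≡ 66.
  x = λ² - 77 - 10 = 4356 - 87 ≡ 3; y = λ·(77 - 3) - 3 ≡ 62. → (3, 62)
4Q: (3, 62) + (10, 5). λ = (5 - 62)/(10 - 3) ≡ 22/7 mod 79. 7⁻¹ ≡ 34 (mod 79), so λ ≡ 37.
  x = λ² - 3 - 10 = 1369 - 13 ≡ 13; y = λ·(3 - 13) - 62 ≡ 42. → (13, 42)
5Q: (13, 42) + (10, 5). λ = (5 - 42)/(10 - 13) ≡ 42/76 mod 79. 76⁻¹ ≡ 26 (mod 79) since 76·26 = 1976 ≡ 1, so λ ≡ 65.
  x = λ² - 13 - 10 = 4225 - 23 ≡ 15; y = λ·(13 - 15) - 42 ≡ 65. → (15, 65)
6Q: (15, 65) + (10, 5). λ = (5 - 65)/(10 - 15) ≡ 19/74 mod 79. 74⁻¹ ≡ 63 (mod 79) since 74·63 = 4662 ≡ 1, so λ ≡ 12.
  x = λ² - 15 - 10 = 144 - 25 ≡ 40; y = λ·(15 - 40) - 65 ≡ 30. → (40, 30)
7Q: (40, 30) + (10, 5). λ = (5 - 30)/(10 - 40) ≡ 54/49 mod 79. 49⁻¹ ≡ 50 (mod 79) since 49·50 = 2450 ≡ 1, so λ ≡ 14.
  x = λ² - 40 - 10 = 196 - 50 ≡ 67; y = λ·(40 - 67) - 30 ≡ 66. → (67, 66)
8Q: (67, 66) + (10, 5). λ = (5 - 66)/(10 - 67) ≡ 18/22 mod 79. 22⁻¹ ≡ 18 (mod 79), so λ ≡ 8.
  x = λ² - 67 - 10 = 64 - 77 ≡ 66; y = λ·(67 - 66) - 66 ≡ 21. → (66, 21)
9Q: (66, 21) + (10, 5). λ = (5 - 21)/(10 - 66) ≡ 63/23 mod 79. 23⁻¹ ≡ 55 (mod 79), so λ ≡ 68.
  x = λ² - 66 - 10 = 4624 - 76 ≡ 45; y = λ·(66 - 45) - 21 ≡ 64. → (45, 64)
10Q: (45, 64) + (10, 5). λ = (5 - 64)/(10 - 45) ≡ 20/44 mod 79. 44⁻¹ ≡ 9 (mod 79), so λ ≡ 22.
  x = λ² - 45 - 10 = 484 - 55 ≡ 34; y = λ·(45 - 34) - 64 ≡ 20. → (34, 20)
11Q: (34, 20) + (10, 5). λ = (5 - 20)/(10 - 34) ≡ 64/55 mod 79. 55⁻¹ ≡ 23 (mod 79), so λ ≡ 50.
  x = λ² - 34 - 10 = 2500 - 44 ≡ 7; y = λ·(34 - 7) - 20 ≡ 66. → (7, 66)

(7, 66)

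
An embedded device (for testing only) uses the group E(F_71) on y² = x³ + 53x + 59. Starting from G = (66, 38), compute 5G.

(18, 10)

Double-and-add on 5 = (101)₂. Start with G = (66, 38) for the leading 1-bit.
double: tangent at (66, 38): λ = (3·66² + 53)/(2·38) ≡ 57/5. 5⁻¹ ≡ 57 (mod 71) since 5·57 = 285 ≡ 1, so λ ≡ 57·57 ≡ 54.
  x = λ² - 66 - 66 = 2916 - 132 ≡ 15; y = λ·(66 - 15) - 38 ≡ 18. → (15, 18)
double: tangent at (15, 18): λ = (3·15² + 53)/(2·18) ≡ 18/36. 36⁻¹ ≡ 2 (mod 71), so λ ≡ 18·2 ≡ 36.
  x = λ² - 15 - 15 = 1296 - 30 ≡ 59; y = λ·(15 - 59) - 18 ≡ 31. → (59, 31)
add G: (59, 31) + (66, 38). λ = (38 - 31)/(66 - 59) ≡ 7/7 mod 71. 7⁻¹ ≡ 61 (mod 71), so λ ≡ 1.
  x = λ² - 59 - 66 = 1 - 125 ≡ 18; y = λ·(59 - 18) - 31 ≡ 10. → (18, 10)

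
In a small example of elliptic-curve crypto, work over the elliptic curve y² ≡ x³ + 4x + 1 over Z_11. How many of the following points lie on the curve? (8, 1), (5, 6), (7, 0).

(8, 1): 1² ≡ 1, rhs ≡ 6 → off.
(5, 6): 6² ≡ 3, rhs ≡ 3 → on.
(7, 0): 0² ≡ 0, rhs ≡ 9 → off.

1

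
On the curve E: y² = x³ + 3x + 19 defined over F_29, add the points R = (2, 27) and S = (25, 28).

(27, 11)

(2, 27) + (25, 28). λ = (28 - 27)/(25 - 2) ≡ 1/23 mod 29. 23⁻¹ ≡ 24 (mod 29), so λ ≡ 24.
  x = λ² - 2 - 25 = 576 - 27 ≡ 27; y = λ·(2 - 27) - 27 ≡ 11. → (27, 11)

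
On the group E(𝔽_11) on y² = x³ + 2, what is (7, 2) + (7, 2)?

(9, 7)

tangent at (7, 2): λ = (3·7² + 0)/(2·2) ≡ 4/4. 4⁻¹ ≡ 3 (mod 11), so λ ≡ 4·3 ≡ 1.
  x = λ² - 7 - 7 = 1 - 14 ≡ 9; y = λ·(7 - 9) - 2 ≡ 7. → (9, 7)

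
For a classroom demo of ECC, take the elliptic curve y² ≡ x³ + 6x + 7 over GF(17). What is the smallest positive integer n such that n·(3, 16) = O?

2P: tangent at (3, 16): λ = (3·3² + 6)/(2·16) ≡ 16/15. 15⁻¹ ≡ 8 (mod 17) since 15·8 = 120 ≡ 1, so λ ≡ 16·8 ≡ 9.
  x = λ² - 3 - 3 = 81 - 6 ≡ 7; y = λ·(3 - 7) - 16 ≡ 16. → (7, 16)
3P: (7, 16) + (3, 16). λ = (16 - 16)/(3 - 7) ≡ 0/13 mod 17. 13⁻¹ ≡ 4 (mod 17), so λ ≡ 0.
  x = λ² - 7 - 3 = 0 - 10 ≡ 7; y = λ·(7 - 7) - 16 ≡ 1. → (7, 1)
4P: (7, 1) + (3, 16). λ = (16 - 1)/(3 - 7) ≡ 15/13 mod 17. 13⁻¹ ≡ 4 (mod 17), so λ ≡ 9.
  x = λ² - 7 - 3 = 81 - 10 ≡ 3; y = λ·(7 - 3) - 1 ≡ 1. → (3, 1)
5P: (3, 1) + (3, 16): same x and y₁ ≡ -y₂, so the sum is O.
5P = O, so the order is 5.

5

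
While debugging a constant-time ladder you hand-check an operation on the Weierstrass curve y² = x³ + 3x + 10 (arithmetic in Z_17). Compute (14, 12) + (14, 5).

O

The two points share x = 14 and their y-coordinates satisfy 12 + 5 ≡ 0 (mod 17), so they are inverses. Their sum is ∞.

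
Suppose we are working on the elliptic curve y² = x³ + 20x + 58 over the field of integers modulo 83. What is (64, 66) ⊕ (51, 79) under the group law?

(64, 66) + (51, 79). λ = (79 - 66)/(51 - 64) ≡ 13/70 mod 83. 70⁻¹ ≡ 51 (mod 83) since 70·51 = 3570 ≡ 1, so λ ≡ 82.
  x = λ² - 64 - 51 = 6724 - 115 ≡ 52; y = λ·(64 - 52) - 66 ≡ 5. → (52, 5)

(52, 5)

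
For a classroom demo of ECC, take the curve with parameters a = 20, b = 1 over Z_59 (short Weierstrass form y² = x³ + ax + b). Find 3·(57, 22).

(52, 7)

Write P = (57, 22).
Repeated addition: build up to 3P.
2P: tangent at (57, 22): λ = (3·57² + 20)/(2·22) ≡ 32/44. 44⁻¹ ≡ 55 (mod 59) since 44·55 = 2420 ≡ 1, so λ ≡ 32·55 ≡ 49.
  x = λ² - 57 - 57 = 2401 - 114 ≡ 45; y = λ·(57 - 45) - 22 ≡ 35. → (45, 35)
3P: (45, 35) + (57, 22). λ = (22 - 35)/(57 - 45) ≡ 46/12 mod 59. 12⁻¹ ≡ 5 (mod 59), so λ ≡ 53.
  x = λ² - 45 - 57 = 2809 - 102 ≡ 52; y = λ·(45 - 52) - 35 ≡ 7. → (52, 7)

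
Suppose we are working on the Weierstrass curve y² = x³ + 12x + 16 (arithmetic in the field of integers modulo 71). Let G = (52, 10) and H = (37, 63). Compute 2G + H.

First 2G:
Repeated addition: build up to 2G.
2G: tangent at (52, 10): λ = (3·52² + 12)/(2·10) ≡ 30/20. 20⁻¹ ≡ 32 (mod 71), so λ ≡ 30·32 ≡ 37.
  x = λ² - 52 - 52 = 1369 - 104 ≡ 58; y = λ·(52 - 58) - 10 ≡ 52. → (58, 52)
2G = (58, 52).
Finally 2G + H:
(58, 52) + (37, 63). λ = (63 - 52)/(37 - 58) ≡ 11/50 mod 71. 50⁻¹ ≡ 27 (mod 71) since 50·27 = 1350 ≡ 1, so λ ≡ 13.
  x = λ² - 58 - 37 = 169 - 95 ≡ 3; y = λ·(58 - 3) - 52 ≡ 24. → (3, 24)

(3, 24)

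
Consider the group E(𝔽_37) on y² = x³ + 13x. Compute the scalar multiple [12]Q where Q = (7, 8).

(7, 29)

Double-and-add on 12 = (1100)₂. Start with Q = (7, 8) for the leading 1-bit.
double: tangent at (7, 8): λ = (3·7² + 13)/(2·8) ≡ 12/16. 16⁻¹ ≡ 7 (mod 37), so λ ≡ 12·7 ≡ 10.
  x = λ² - 7 - 7 = 100 - 14 ≡ 12; y = λ·(7 - 12) - 8 ≡ 16. → (12, 16)
add Q: (12, 16) + (7, 8). λ = (8 - 16)/(7 - 12) ≡ 29/32 mod 37. 32⁻¹ ≡ 22 (mod 37), so λ ≡ 9.
  x = λ² - 12 - 7 = 81 - 19 ≡ 25; y = λ·(12 - 25) - 16 ≡ 15. → (25, 15)
double: tangent at (25, 15): λ = (3·25² + 13)/(2·15) ≡ 1/30. 30⁻¹ ≡ 21 (mod 37), so λ ≡ 1·21 ≡ 21.
  x = λ² - 25 - 25 = 441 - 50 ≡ 21; y = λ·(25 - 21) - 15 ≡ 32. → (21, 32)
double: tangent at (21, 32): λ = (3·21² + 13)/(2·32) ≡ 4/27. 27⁻¹ ≡ 11 (mod 37) since 27·11 = 297 ≡ 1, so λ ≡ 4·11 ≡ 7.
  x = λ² - 21 - 21 = 49 - 42 ≡ 7; y = λ·(21 - 7) - 32 ≡ 29. → (7, 29)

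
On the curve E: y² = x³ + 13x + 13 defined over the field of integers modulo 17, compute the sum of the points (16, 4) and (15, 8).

(2, 8)

(16, 4) + (15, 8). λ = (8 - 4)/(15 - 16) ≡ 4/16 mod 17. 16⁻¹ ≡ 16 (mod 17), so λ ≡ 13.
  x = λ² - 16 - 15 = 169 - 31 ≡ 2; y = λ·(16 - 2) - 4 ≡ 8. → (2, 8)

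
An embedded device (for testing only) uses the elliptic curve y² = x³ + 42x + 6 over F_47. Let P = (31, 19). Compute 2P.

tangent at (31, 19): λ = (3·31² + 42)/(2·19) ≡ 11/38. 38⁻¹ ≡ 26 (mod 47), so λ ≡ 11·26 ≡ 4.
  x = λ² - 31 - 31 = 16 - 62 ≡ 1; y = λ·(31 - 1) - 19 ≡ 7. → (1, 7)

(1, 7)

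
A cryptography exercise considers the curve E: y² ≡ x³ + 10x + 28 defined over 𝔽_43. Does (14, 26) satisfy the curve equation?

y² = 26² ≡ 31; x³ + 10x + 28 = 2912 ≡ 31 (mod 43). 31 = 31.

yes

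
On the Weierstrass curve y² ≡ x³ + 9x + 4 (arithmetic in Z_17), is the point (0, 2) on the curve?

yes

y² = 2² ≡ 4; x³ + 9x + 4 = 4 ≡ 4 (mod 17). 4 = 4.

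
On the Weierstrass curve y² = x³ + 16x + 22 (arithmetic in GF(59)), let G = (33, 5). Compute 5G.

Repeated addition: build up to 5G.
2G: tangent at (33, 5): λ = (3·33² + 16)/(2·5) ≡ 38/10. 10⁻¹ ≡ 6 (mod 59), so λ ≡ 38·6 ≡ 51.
  x = λ² - 33 - 33 = 2601 - 66 ≡ 57; y = λ·(33 - 57) - 5 ≡ 10. → (57, 10)
3G: (57, 10) + (33, 5). λ = (5 - 10)/(33 - 57) ≡ 54/35 mod 59. 35⁻¹ ≡ 27 (mod 59), so λ ≡ 42.
  x = λ² - 57 - 33 = 1764 - 90 ≡ 22; y = λ·(57 - 22) - 10 ≡ 44. → (22, 44)
4G: (22, 44) + (33, 5). λ = (5 - 44)/(33 - 22) ≡ 20/11 mod 59. 11⁻¹ ≡ 43 (mod 59) since 11·43 = 473 ≡ 1, so λ ≡ 34.
  x = λ² - 22 - 33 = 1156 - 55 ≡ 39; y = λ·(22 - 39) - 44 ≡ 27. → (39, 27)
5G: (39, 27) + (33, 5). λ = (5 - 27)/(33 - 39) ≡ 37/53 mod 59. 53⁻¹ ≡ 49 (mod 59) since 53·49 = 2597 ≡ 1, so λ ≡ 43.
  x = λ² - 39 - 33 = 1849 - 72 ≡ 7; y = λ·(39 - 7) - 27 ≡ 51. → (7, 51)

(7, 51)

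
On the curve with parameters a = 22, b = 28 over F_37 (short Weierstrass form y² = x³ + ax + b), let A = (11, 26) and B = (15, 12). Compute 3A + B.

First 3A:
Repeated addition: build up to 3A.
2A: tangent at (11, 26): λ = (3·11² + 22)/(2·26) ≡ 15/15. 15⁻¹ ≡ 5 (mod 37), so λ ≡ 15·5 ≡ 1.
  x = λ² - 11 - 11 = 1 - 22 ≡ 16; y = λ·(11 - 16) - 26 ≡ 6. → (16, 6)
3A: (16, 6) + (11, 26). λ = (26 - 6)/(11 - 16) ≡ 20/32 mod 37. 32⁻¹ ≡ 22 (mod 37), so λ ≡ 33.
  x = λ² - 16 - 11 = 1089 - 27 ≡ 26; y = λ·(16 - 26) - 6 ≡ 34. → (26, 34)
3A = (26, 34).
Finally 3A + B:
(26, 34) + (15, 12). λ = (12 - 34)/(15 - 26) ≡ 15/26 mod 37. 26⁻¹ ≡ 10 (mod 37), so λ ≡ 2.
  x = λ² - 26 - 15 = 4 - 41 ≡ 0; y = λ·(26 - 0) - 34 ≡ 18. → (0, 18)

(0, 18)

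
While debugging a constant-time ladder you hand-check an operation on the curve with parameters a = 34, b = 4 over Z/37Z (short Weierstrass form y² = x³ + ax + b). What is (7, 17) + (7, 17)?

tangent at (7, 17): λ = (3·7² + 34)/(2·17) ≡ 33/34. 34⁻¹ ≡ 12 (mod 37) since 34·12 = 408 ≡ 1, so λ ≡ 33·12 ≡ 26.
  x = λ² - 7 - 7 = 676 - 14 ≡ 33; y = λ·(7 - 33) - 17 ≡ 10. → (33, 10)

(33, 10)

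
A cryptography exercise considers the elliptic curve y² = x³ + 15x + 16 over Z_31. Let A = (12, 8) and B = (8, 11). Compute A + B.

(29, 28)

(12, 8) + (8, 11). λ = (11 - 8)/(8 - 12) ≡ 3/27 mod 31. 27⁻¹ ≡ 23 (mod 31), so λ ≡ 7.
  x = λ² - 12 - 8 = 49 - 20 ≡ 29; y = λ·(12 - 29) - 8 ≡ 28. → (29, 28)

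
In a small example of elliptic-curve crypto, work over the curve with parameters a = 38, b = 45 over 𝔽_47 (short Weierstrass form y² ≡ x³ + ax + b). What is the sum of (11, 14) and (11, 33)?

O

The two points share x = 11 and their y-coordinates satisfy 14 + 33 ≡ 0 (mod 47), so they are inverses. Their sum is 𝒪.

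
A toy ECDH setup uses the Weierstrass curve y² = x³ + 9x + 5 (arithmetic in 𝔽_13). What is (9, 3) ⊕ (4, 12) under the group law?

(9, 3) + (4, 12). λ = (12 - 3)/(4 - 9) ≡ 9/8 mod 13. 8⁻¹ ≡ 5 (mod 13) since 8·5 = 40 ≡ 1, so λ ≡ 6.
  x = λ² - 9 - 4 = 36 - 13 ≡ 10; y = λ·(9 - 10) - 3 ≡ 4. → (10, 4)

(10, 4)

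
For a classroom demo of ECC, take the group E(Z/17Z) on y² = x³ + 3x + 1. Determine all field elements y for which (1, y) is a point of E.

x³ + 3x + 1 = 5 ≡ 5 (mod 17).
5 is a non-residue mod 17; no y exists.

none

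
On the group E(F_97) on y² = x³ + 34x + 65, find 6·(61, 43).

Write P = (61, 43).
Repeated addition: build up to 6P.
2P: tangent at (61, 43): λ = (3·61² + 34)/(2·43) ≡ 42/86. 86⁻¹ ≡ 44 (mod 97) since 86·44 = 3784 ≡ 1, so λ ≡ 42·44 ≡ 5.
  x = λ² - 61 - 61 = 25 - 122 ≡ 0; y = λ·(61 - 0) - 43 ≡ 68. → (0, 68)
3P: (0, 68) + (61, 43). λ = (43 - 68)/(61 - 0) ≡ 72/61 mod 97. 61⁻¹ ≡ 35 (mod 97), so λ ≡ 95.
  x = λ² - 0 - 61 = 9025 - 61 ≡ 40; y = λ·(0 - 40) - 68 ≡ 12. → (40, 12)
4P: (40, 12) + (61, 43). λ = (43 - 12)/(61 - 40) ≡ 31/21 mod 97. 21⁻¹ ≡ 37 (mod 97) since 21·37 = 777 ≡ 1, so λ ≡ 80.
  x = λ² - 40 - 61 = 6400 - 101 ≡ 91; y = λ·(40 - 91) - 12 ≡ 79. → (91, 79)
5P: (91, 79) + (61, 43). λ = (43 - 79)/(61 - 91) ≡ 61/67 mod 97. 67⁻¹ ≡ 42 (mod 97), so λ ≡ 40.
  x = λ² - 91 - 61 = 1600 - 152 ≡ 90; y = λ·(91 - 90) - 79 ≡ 58. → (90, 58)
6P: (90, 58) + (61, 43). λ = (43 - 58)/(61 - 90) ≡ 82/68 mod 97. 68⁻¹ ≡ 10 (mod 97) since 68·10 = 680 ≡ 1, so λ ≡ 44.
  x = λ² - 90 - 61 = 1936 - 151 ≡ 39; y = λ·(90 - 39) - 58 ≡ 52. → (39, 52)

(39, 52)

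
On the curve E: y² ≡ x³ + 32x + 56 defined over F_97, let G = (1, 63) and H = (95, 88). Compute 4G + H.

First 4G:
Double-and-add on 4 = (100)₂. Start with G = (1, 63) for the leading 1-bit.
double: tangent at (1, 63): λ = (3·1² + 32)/(2·63) ≡ 35/29. 29⁻¹ ≡ 87 (mod 97), so λ ≡ 35·87 ≡ 38.
  x = λ² - 1 - 1 = 1444 - 2 ≡ 84; y = λ·(1 - 84) - 63 ≡ 81. → (84, 81)
double: tangent at (84, 81): λ = (3·84² + 32)/(2·81) ≡ 54/65. 65⁻¹ ≡ 3 (mod 97) since 65·3 = 195 ≡ 1, so λ ≡ 54·3 ≡ 65.
  x = λ² - 84 - 84 = 4225 - 168 ≡ 80; y = λ·(84 - 80) - 81 ≡ 82. → (80, 82)
4G = (80, 82).
Finally 4G + H:
(80, 82) + (95, 88). λ = (88 - 82)/(95 - 80) ≡ 6/15 mod 97. 15⁻¹ ≡ 13 (mod 97) since 15·13 = 195 ≡ 1, so λ ≡ 78.
  x = λ² - 80 - 95 = 6084 - 175 ≡ 89; y = λ·(80 - 89) - 82 ≡ 89. → (89, 89)

(89, 89)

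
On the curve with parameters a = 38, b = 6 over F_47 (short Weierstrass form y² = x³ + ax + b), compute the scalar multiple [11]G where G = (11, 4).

(46, 25)

Repeated addition: build up to 11G.
2G: tangent at (11, 4): λ = (3·11² + 38)/(2·4) ≡ 25/8. 8⁻¹ ≡ 6 (mod 47), so λ ≡ 25·6 ≡ 9.
  x = λ² - 11 - 11 = 81 - 22 ≡ 12; y = λ·(11 - 12) - 4 ≡ 34. → (12, 34)
3G: (12, 34) + (11, 4). λ = (4 - 34)/(11 - 12) ≡ 17/46 mod 47. 46⁻¹ ≡ 46 (mod 47), so λ ≡ 30.
  x = λ² - 12 - 11 = 900 - 23 ≡ 31; y = λ·(12 - 31) - 34 ≡ 7. → (31, 7)
4G: (31, 7) + (11, 4). λ = (4 - 7)/(11 - 31) ≡ 44/27 mod 47. 27⁻¹ ≡ 7 (mod 47), so λ ≡ 26.
  x = λ² - 31 - 11 = 676 - 42 ≡ 23; y = λ·(31 - 23) - 7 ≡ 13. → (23, 13)
5G: (23, 13) + (11, 4). λ = (4 - 13)/(11 - 23) ≡ 38/35 mod 47. 35⁻¹ ≡ 43 (mod 47), so λ ≡ 36.
  x = λ² - 23 - 11 = 1296 - 34 ≡ 40; y = λ·(23 - 40) - 13 ≡ 33. → (40, 33)
6G: (40, 33) + (11, 4). λ = (4 - 33)/(11 - 40) ≡ 18/18 mod 47. 18⁻¹ ≡ 34 (mod 47) since 18·34 = 612 ≡ 1, so λ ≡ 1.
  x = λ² - 40 - 11 = 1 - 51 ≡ 44; y = λ·(40 - 44) - 33 ≡ 10. → (44, 10)
7G: (44, 10) + (11, 4). λ = (4 - 10)/(11 - 44) ≡ 41/14 mod 47. 14⁻¹ ≡ 37 (mod 47) since 14·37 = 518 ≡ 1, so λ ≡ 13.
  x = λ² - 44 - 11 = 169 - 55 ≡ 20; y = λ·(44 - 20) - 10 ≡ 20. → (20, 20)
8G: (20, 20) + (11, 4). λ = (4 - 20)/(11 - 20) ≡ 31/38 mod 47. 38⁻¹ ≡ 26 (mod 47), so λ ≡ 7.
  x = λ² - 20 - 11 = 49 - 31 ≡ 18; y = λ·(20 - 18) - 20 ≡ 41. → (18, 41)
9G: (18, 41) + (11, 4). λ = (4 - 41)/(11 - 18) ≡ 10/40 mod 47. 40⁻¹ ≡ 20 (mod 47), so λ ≡ 12.
  x = λ² - 18 - 11 = 144 - 29 ≡ 21; y = λ·(18 - 21) - 41 ≡ 17. → (21, 17)
10G: (21, 17) + (11, 4). λ = (4 - 17)/(11 - 21) ≡ 34/37 mod 47. 37⁻¹ ≡ 14 (mod 47) since 37·14 = 518 ≡ 1, so λ ≡ 6.
  x = λ² - 21 - 11 = 36 - 32 ≡ 4; y = λ·(21 - 4) - 17 ≡ 38. → (4, 38)
11G: (4, 38) + (11, 4). λ = (4 - 38)/(11 - 4) ≡ 13/7 mod 47. 7⁻¹ ≡ 27 (mod 47) since 7·27 = 189 ≡ 1, so λ ≡ 22.
  x = λ² - 4 - 11 = 484 - 15 ≡ 46; y = λ·(4 - 46) - 38 ≡ 25. → (46, 25)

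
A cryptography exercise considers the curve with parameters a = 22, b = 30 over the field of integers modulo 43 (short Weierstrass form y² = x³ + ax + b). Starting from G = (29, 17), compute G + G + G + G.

Double-and-add on 4 = (100)₂. Start with G = (29, 17) for the leading 1-bit.
double: tangent at (29, 17): λ = (3·29² + 22)/(2·17) ≡ 8/34. 34⁻¹ ≡ 19 (mod 43) since 34·19 = 646 ≡ 1, so λ ≡ 8·19 ≡ 23.
  x = λ² - 29 - 29 = 529 - 58 ≡ 41; y = λ·(29 - 41) - 17 ≡ 8. → (41, 8)
double: tangent at (41, 8): λ = (3·41² + 22)/(2·8) ≡ 34/16. 16⁻¹ ≡ 35 (mod 43), so λ ≡ 34·35 ≡ 29.
  x = λ² - 41 - 41 = 841 - 82 ≡ 28; y = λ·(41 - 28) - 8 ≡ 25. → (28, 25)

(28, 25)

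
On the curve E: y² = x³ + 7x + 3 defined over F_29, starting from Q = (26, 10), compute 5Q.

Double-and-add on 5 = (101)₂. Start with Q = (26, 10) for the leading 1-bit.
double: tangent at (26, 10): λ = (3·26² + 7)/(2·10) ≡ 5/20. 20⁻¹ ≡ 16 (mod 29), so λ ≡ 5·16 ≡ 22.
  x = λ² - 26 - 26 = 484 - 52 ≡ 26; y = λ·(26 - 26) - 10 ≡ 19. → (26, 19)
double: tangent at (26, 19): λ = (3·26² + 7)/(2·19) ≡ 5/9. 9⁻¹ ≡ 13 (mod 29), so λ ≡ 5·13 ≡ 7.
  x = λ² - 26 - 26 = 49 - 52 ≡ 26; y = λ·(26 - 26) - 19 ≡ 10. → (26, 10)
add Q: tangent at (26, 10): λ = (3·26² + 7)/(2·10) ≡ 5/20. 20⁻¹ ≡ 16 (mod 29), so λ ≡ 5·16 ≡ 22.
  x = λ² - 26 - 26 = 484 - 52 ≡ 26; y = λ·(26 - 26) - 10 ≡ 19. → (26, 19)

(26, 19)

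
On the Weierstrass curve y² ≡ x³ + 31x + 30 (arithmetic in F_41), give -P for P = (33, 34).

-(33, 34) = (33, -34 mod 41) = (33, 7).

(33, 7)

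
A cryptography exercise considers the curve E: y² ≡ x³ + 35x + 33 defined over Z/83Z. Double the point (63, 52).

tangent at (63, 52): λ = (3·63² + 35)/(2·52) ≡ 73/21. 21⁻¹ ≡ 4 (mod 83), so λ ≡ 73·4 ≡ 43.
  x = λ² - 63 - 63 = 1849 - 126 ≡ 63; y = λ·(63 - 63) - 52 ≡ 31. → (63, 31)

(63, 31)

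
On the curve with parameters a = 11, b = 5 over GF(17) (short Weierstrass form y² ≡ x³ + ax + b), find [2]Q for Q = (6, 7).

(5, 10)

tangent at (6, 7): λ = (3·6² + 11)/(2·7) ≡ 0/14. 14⁻¹ ≡ 11 (mod 17), so λ ≡ 0·11 ≡ 0.
  x = λ² - 6 - 6 = 0 - 12 ≡ 5; y = λ·(6 - 5) - 7 ≡ 10. → (5, 10)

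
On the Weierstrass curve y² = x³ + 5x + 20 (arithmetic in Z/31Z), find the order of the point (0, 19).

2P: tangent at (0, 19): λ = (3·0² + 5)/(2·19) ≡ 5/7. 7⁻¹ ≡ 9 (mod 31), so λ ≡ 5·9 ≡ 14.
  x = λ² - 0 - 0 = 196 - 0 ≡ 10; y = λ·(0 - 10) - 19 ≡ 27. → (10, 27)
3P: (10, 27) + (0, 19). λ = (19 - 27)/(0 - 10) ≡ 23/21 mod 31. 21⁻¹ ≡ 3 (mod 31) since 21·3 = 63 ≡ 1, so λ ≡ 7.
  x = λ² - 10 - 0 = 49 - 10 ≡ 8; y = λ·(10 - 8) - 27 ≡ 18. → (8, 18)
4P: (8, 18) + (0, 19). λ = (19 - 18)/(0 - 8) ≡ 1/23 mod 31. 23⁻¹ ≡ 27 (mod 31), so λ ≡ 27.
  x = λ² - 8 - 0 = 729 - 8 ≡ 8; y = λ·(8 - 8) - 18 ≡ 13. → (8, 13)
5P: (8, 13) + (0, 19). λ = (19 - 13)/(0 - 8) ≡ 6/23 mod 31. 23⁻¹ ≡ 27 (mod 31) since 23·27 = 621 ≡ 1, so λ ≡ 7.
  x = λ² - 8 - 0 = 49 - 8 ≡ 10; y = λ·(8 - 10) - 13 ≡ 4. → (10, 4)
6P: (10, 4) + (0, 19). λ = (19 - 4)/(0 - 10) ≡ 15/21 mod 31. 21⁻¹ ≡ 3 (mod 31) since 21·3 = 63 ≡ 1, so λ ≡ 14.
  x = λ² - 10 - 0 = 196 - 10 ≡ 0; y = λ·(10 - 0) - 4 ≡ 12. → (0, 12)
7P: (0, 12) + (0, 19): same x and y₁ ≡ -y₂, so the sum is O.
7P = O, so the order is 7.

7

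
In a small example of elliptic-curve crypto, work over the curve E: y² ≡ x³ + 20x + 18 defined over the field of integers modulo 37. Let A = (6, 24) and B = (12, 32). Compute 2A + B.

(35, 28)

First 2A:
Repeated addition: build up to 2A.
2A: tangent at (6, 24): λ = (3·6² + 20)/(2·24) ≡ 17/11. 11⁻¹ ≡ 27 (mod 37), so λ ≡ 17·27 ≡ 15.
  x = λ² - 6 - 6 = 225 - 12 ≡ 28; y = λ·(6 - 28) - 24 ≡ 16. → (28, 16)
2A = (28, 16).
Finally 2A + B:
(28, 16) + (12, 32). λ = (32 - 16)/(12 - 28) ≡ 16/21 mod 37. 21⁻¹ ≡ 30 (mod 37), so λ ≡ 36.
  x = λ² - 28 - 12 = 1296 - 40 ≡ 35; y = λ·(28 - 35) - 16 ≡ 28. → (35, 28)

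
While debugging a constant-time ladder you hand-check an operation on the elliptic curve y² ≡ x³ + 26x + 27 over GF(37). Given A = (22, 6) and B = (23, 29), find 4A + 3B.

(31, 5)

First 4A:
Double-and-add on 4 = (100)₂. Start with A = (22, 6) for the leading 1-bit.
double: tangent at (22, 6): λ = (3·22² + 26)/(2·6) ≡ 35/12. 12⁻¹ ≡ 34 (mod 37) since 12·34 = 408 ≡ 1, so λ ≡ 35·34 ≡ 6.
  x = λ² - 22 - 22 = 36 - 44 ≡ 29; y = λ·(22 - 29) - 6 ≡ 26. → (29, 26)
double: tangent at (29, 26): λ = (3·29² + 26)/(2·26) ≡ 33/15. 15⁻¹ ≡ 5 (mod 37), so λ ≡ 33·5 ≡ 17.
  x = λ² - 29 - 29 = 289 - 58 ≡ 9; y = λ·(29 - 9) - 26 ≡ 18. → (9, 18)
4A = (9, 18).
Next 3B:
Repeated addition: build up to 3B.
2B: tangent at (23, 29): λ = (3·23² + 26)/(2·29) ≡ 22/21. 21⁻¹ ≡ 30 (mod 37), so λ ≡ 22·30 ≡ 31.
  x = λ² - 23 - 23 = 961 - 46 ≡ 27; y = λ·(23 - 27) - 29 ≡ 32. → (27, 32)
3B: (27, 32) + (23, 29). λ = (29 - 32)/(23 - 27) ≡ 34/33 mod 37. 33⁻¹ ≡ 9 (mod 37), so λ ≡ 10.
  x = λ² - 27 - 23 = 100 - 50 ≡ 13; y = λ·(27 - 13) - 32 ≡ 34. → (13, 34)
3B = (13, 34).
Finally 4A + 3B:
(9, 18) + (13, 34). λ = (34 - 18)/(13 - 9) ≡ 16/4 mod 37. 4⁻¹ ≡ 28 (mod 37), so λ ≡ 4.
  x = λ² - 9 - 13 = 16 - 22 ≡ 31; y = λ·(9 - 31) - 18 ≡ 5. → (31, 5)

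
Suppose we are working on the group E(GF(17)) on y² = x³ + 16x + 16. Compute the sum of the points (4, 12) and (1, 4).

(4, 12) + (1, 4). λ = (4 - 12)/(1 - 4) ≡ 9/14 mod 17. 14⁻¹ ≡ 11 (mod 17) since 14·11 = 154 ≡ 1, so λ ≡ 14.
  x = λ² - 4 - 1 = 196 - 5 ≡ 4; y = λ·(4 - 4) - 12 ≡ 5. → (4, 5)

(4, 5)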